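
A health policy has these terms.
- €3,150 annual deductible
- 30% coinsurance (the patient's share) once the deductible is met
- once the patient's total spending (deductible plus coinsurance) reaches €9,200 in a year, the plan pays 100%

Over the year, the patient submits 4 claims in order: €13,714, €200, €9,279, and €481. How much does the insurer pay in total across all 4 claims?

#1 (€13,714): deductible takes €3,150, €10,564 remains; patient's 30% is €3,169.20. Patient pays €6,319.20; OOP now €6,319.20. Insurer: €13,714 − €6,319.20 = €7,394.80.
#2 (€200): deductible met; 30% of €200 = €60. Cost to patient: €60. OOP to date €6,379.20. Insurer: €200 − €60 = €140.
#3 (€9,279): deductible already satisfied, so patient's share is 30% × €9,279 = €2,783.70. Cost to patient: €2,783.70. OOP to date €9,162.90. Insurer: €9,279 − €2,783.70 = €6,495.30.
#4 (€481): deductible met; 30% of €481 = €144.30. OOP would hit €9,307.20 > €9,200, so the cap limits the patient to €9,200 − €9,162.90 = €37.10. Insurer: €481 − €37.10 = €443.90.
Insurer total: €7,394.80 + €140 + €6,495.30 + €443.90 = €14,474.

€14,474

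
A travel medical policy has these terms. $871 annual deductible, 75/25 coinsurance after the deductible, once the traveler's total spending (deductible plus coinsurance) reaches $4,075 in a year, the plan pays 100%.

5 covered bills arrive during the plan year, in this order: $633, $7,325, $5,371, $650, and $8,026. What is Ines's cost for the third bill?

#1 ($633): fully absorbed by the deductible. Traveler owes $633 (running OOP $633).
#2 ($7,325): $238 finishes the deductible; $7,087 goes to coinsurance; coinsurance $7,087 × 25% = $1,771.75. Traveler owes $2,009.75 (running OOP $2,642.75).
#3 ($5,371): 25% coinsurance on $5,371 = $1,342.75. Cost to traveler: $1,342.75. OOP to date $3,985.50.

$1,342.75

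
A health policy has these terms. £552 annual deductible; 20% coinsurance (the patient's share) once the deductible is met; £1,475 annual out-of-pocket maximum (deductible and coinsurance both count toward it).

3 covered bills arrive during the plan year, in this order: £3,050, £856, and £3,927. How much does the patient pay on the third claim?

Bill 1, £3,050: £552 finishes the deductible; £2,498 goes to coinsurance; 20% of £2,498 = £499.60. Patient pays £1,051.60; OOP now £1,051.60.
Bill 2, £856: deductible already satisfied, so patient's share is 20% × £856 = £171.20. Patient pays £171.20; OOP now £1,222.80.
Bill 3, £3,927: 20% coinsurance on £3,927 = £785.40. That would push OOP to £2,008.20, over the £1,475 cap, so patient pays £1,475 − £1,222.80 = £252.20.

£252.20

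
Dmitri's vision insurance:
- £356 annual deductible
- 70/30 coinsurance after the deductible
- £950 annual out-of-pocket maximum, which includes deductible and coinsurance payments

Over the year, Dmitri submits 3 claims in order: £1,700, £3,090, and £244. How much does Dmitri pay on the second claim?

£190.80

Claim 1 — £1,700: £356 to deductible, leaving £1,344; member's 30% is £403.20. Cost to member: £759.20. OOP to date £759.20.
Claim 2 — £3,090: deductible already satisfied, so member's share is 30% × £3,090 = £927. Adding that to £759.20 gives £1,686.20, past the £950 cap; member pays only £950 − £759.20 = £190.80.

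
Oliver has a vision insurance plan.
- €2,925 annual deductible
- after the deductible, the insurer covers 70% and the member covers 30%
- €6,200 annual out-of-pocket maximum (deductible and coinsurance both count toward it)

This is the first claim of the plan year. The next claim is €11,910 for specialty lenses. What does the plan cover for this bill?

The full €2,925 deductible is still open; €2,925 of this bill applies to it.
After the €2,925 deductible portion, €11,910 − €2,925 = €8,985 is subject to coinsurance.
Coinsurance: €8,985 × 30% = €2,695.50.
That puts the member's cost at €2,925 + €2,695.50 = €5,620.50 before any cap.
Year-to-date out-of-pocket becomes €0 + €5,620.50 = €5,620.50, still under the €6,200 maximum, so no cap applies.
Insurer pays the balance: €11,910 − €5,620.50 = €6,289.50.

€6,289.50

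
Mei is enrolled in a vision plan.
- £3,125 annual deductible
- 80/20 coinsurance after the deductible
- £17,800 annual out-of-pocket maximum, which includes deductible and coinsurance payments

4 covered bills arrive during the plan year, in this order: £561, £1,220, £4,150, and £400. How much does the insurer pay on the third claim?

£2,244.80

#1 (£561): entire amount goes to the deductible. Member owes £561 (running OOP £561). Plan pays £561 − £561 = £0.
#2 (£1,220): fully absorbed by the deductible. Member owes £1,220 (running OOP £1,781). Plan pays £1,220 − £1,220 = £0.
#3 (£4,150): deductible takes £1,344, £2,806 remains; 20% of £2,806 = £561.20. Cost to member: £1,905.20. OOP to date £3,686.20. Insurer: £4,150 − £1,905.20 = £2,244.80.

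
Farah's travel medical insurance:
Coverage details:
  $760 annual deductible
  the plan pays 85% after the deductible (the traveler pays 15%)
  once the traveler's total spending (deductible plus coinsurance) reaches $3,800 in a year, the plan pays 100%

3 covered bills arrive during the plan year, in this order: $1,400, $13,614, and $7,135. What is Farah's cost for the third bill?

Claim 1 ($1,400): $760 finishes the deductible; $640 goes to coinsurance; coinsurance $640 × 15% = $96. Traveler pays $856; OOP now $856.
Claim 2 ($13,614): 15% coinsurance on $13,614 = $2,042.10. Traveler pays $2,042.10; OOP now $2,898.10.
Claim 3 ($7,135): 15% coinsurance on $7,135 = $1,070.25. Adding that to $2,898.10 gives $3,968.35, past the $3,800 cap; traveler pays only $3,800 − $2,898.10 = $901.90.

$901.90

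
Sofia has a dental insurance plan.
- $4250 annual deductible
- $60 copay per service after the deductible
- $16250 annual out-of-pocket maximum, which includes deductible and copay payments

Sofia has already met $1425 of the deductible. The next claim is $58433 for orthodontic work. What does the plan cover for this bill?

Deductible still to meet: $4250 − $1425 = $2825.
The remaining $55608 (= $58433 − $2825) moves to the copay.
Copay on this service: $60.
Patient responsibility before any cap: $2825 + $60 = $2885.
Cumulative spending $1425 + $2885 = $4310 stays under the $16250 maximum.
Insurer pays the balance: $58433 − $2885 = $55548.

$55548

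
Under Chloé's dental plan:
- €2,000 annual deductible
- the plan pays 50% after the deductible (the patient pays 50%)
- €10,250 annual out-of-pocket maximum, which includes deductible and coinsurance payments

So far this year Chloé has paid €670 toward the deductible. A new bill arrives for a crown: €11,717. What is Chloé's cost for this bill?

€670 of the €2,000 deductible is already met, leaving €1,330.
That leaves €11,717 − €1,330 = €10,387 for coinsurance.
Patient's 50% share of €10,387 is €5,193.50.
Patient responsibility before any cap: €1,330 + €5,193.50 = €6,523.50.
Total out-of-pocket so far would be €670 + €6,523.50 = €7,193.50, below the €10,250 cap — no reduction.

€6,523.50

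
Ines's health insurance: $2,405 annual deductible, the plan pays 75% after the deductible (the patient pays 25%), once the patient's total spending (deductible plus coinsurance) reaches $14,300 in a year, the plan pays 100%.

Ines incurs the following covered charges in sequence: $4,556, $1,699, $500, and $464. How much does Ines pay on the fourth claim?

$116

Claim 1 ($4,556): $2,405 finishes the deductible; $2,151 goes to coinsurance; coinsurance $2,151 × 25% = $537.75. Cost to patient: $2,942.75. OOP to date $2,942.75.
Claim 2 ($1,699): deductible met; 25% of $1,699 = $424.75. Cost to patient: $424.75. OOP to date $3,367.50.
Claim 3 ($500): deductible met; 25% of $500 = $125. Patient owes $125 (running OOP $3,492.50).
Claim 4 ($464): 25% coinsurance on $464 = $116. Patient pays $116; OOP now $3,608.50.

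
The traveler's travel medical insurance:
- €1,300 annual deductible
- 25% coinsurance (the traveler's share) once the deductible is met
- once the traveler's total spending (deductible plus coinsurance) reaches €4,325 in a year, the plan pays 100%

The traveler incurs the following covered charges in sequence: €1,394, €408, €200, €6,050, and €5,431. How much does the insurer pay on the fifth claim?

€4,094

Bill 1, €1,394: €1,300 finishes the deductible; €94 goes to coinsurance; traveler's 25% is €23.50. Cost to traveler: €1,323.50. OOP to date €1,323.50. Insurer: €1,394 − €1,323.50 = €70.50.
Bill 2, €408: deductible met; 25% of €408 = €102. Cost to traveler: €102. OOP to date €1,425.50. Insurer: €408 − €102 = €306.
Bill 3, €200: 25% coinsurance on €200 = €50. Traveler owes €50 (running OOP €1,475.50). Insurer: €200 − €50 = €150.
Bill 4, €6,050: deductible met; 25% of €6,050 = €1,512.50. Traveler owes €1,512.50 (running OOP €2,988). Insurer: €6,050 − €1,512.50 = €4,537.50.
Bill 5, €5,431: deductible met; 25% of €5,431 = €1,357.75. Adding that to €2,988 gives €4,345.75, past the €4,325 cap; traveler pays only €4,325 − €2,988 = €1,337. Insurer: €5,431 − €1,337 = €4,094.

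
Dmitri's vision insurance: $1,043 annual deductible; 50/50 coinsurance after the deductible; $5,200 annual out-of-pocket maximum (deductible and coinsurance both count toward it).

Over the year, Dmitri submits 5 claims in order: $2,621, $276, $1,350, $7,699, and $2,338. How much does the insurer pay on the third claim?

Claim 1 ($2,621): deductible takes $1,043, $1,578 remains; 50% of $1,578 = $789. Member owes $1,832 (running OOP $1,832). Plan pays $2,621 − $1,832 = $789.
Claim 2 ($276): 50% coinsurance on $276 = $138. Member owes $138 (running OOP $1,970). Insurer: $276 − $138 = $138.
Claim 3 ($1,350): 50% coinsurance on $1,350 = $675. Member owes $675 (running OOP $2,645). Plan pays $1,350 − $675 = $675.

$675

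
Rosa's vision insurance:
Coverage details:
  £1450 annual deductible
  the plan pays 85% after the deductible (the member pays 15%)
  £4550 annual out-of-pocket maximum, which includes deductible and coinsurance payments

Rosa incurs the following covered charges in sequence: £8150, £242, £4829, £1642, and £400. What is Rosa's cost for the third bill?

Claim 1 (£8150): deductible takes £1450, £6700 remains; 15% of £6700 = £1005. Member owes £2455 (running OOP £2455).
Claim 2 (£242): deductible already satisfied, so member's share is 15% × £242 = £36.30. Member pays £36.30; OOP now £2491.30.
Claim 3 (£4829): 15% coinsurance on £4829 = £724.35. Member owes £724.35 (running OOP £3215.65).

£724.35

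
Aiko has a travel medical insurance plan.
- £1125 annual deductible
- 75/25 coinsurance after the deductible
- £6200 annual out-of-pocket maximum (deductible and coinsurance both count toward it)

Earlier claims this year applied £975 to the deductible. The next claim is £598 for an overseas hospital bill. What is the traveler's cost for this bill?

Deductible still to meet: £1125 − £975 = £150.
After the £150 deductible portion, £598 − £150 = £448 is subject to coinsurance.
25% of £448 = £112 falls to the traveler.
That puts the traveler's cost at £150 + £112 = £262 before any cap.
Cumulative spending £975 + £262 = £1237 stays under the £6200 maximum.

£262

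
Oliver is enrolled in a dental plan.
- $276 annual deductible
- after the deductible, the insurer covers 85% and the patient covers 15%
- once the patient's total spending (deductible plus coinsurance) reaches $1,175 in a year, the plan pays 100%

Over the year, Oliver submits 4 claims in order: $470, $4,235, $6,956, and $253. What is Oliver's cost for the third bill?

$234.65

Claim 1 — $470: deductible takes $276, $194 remains; coinsurance $194 × 15% = $29.10. Cost to patient: $305.10. OOP to date $305.10.
Claim 2 — $4,235: deductible already satisfied, so patient's share is 15% × $4,235 = $635.25. Cost to patient: $635.25. OOP to date $940.35.
Claim 3 — $6,956: deductible already satisfied, so patient's share is 15% × $6,956 = $1,043.40. Adding that to $940.35 gives $1,983.75, past the $1,175 cap; patient pays only $1,175 − $940.35 = $234.65.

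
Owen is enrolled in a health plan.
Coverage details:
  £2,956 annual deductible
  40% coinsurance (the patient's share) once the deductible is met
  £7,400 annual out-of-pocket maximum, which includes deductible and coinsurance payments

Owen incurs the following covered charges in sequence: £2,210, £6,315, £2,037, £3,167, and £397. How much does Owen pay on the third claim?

£814.80

Claim 1 (£2,210): all of it applies to the deductible. Patient pays £2,210; OOP now £2,210.
Claim 2 (£6,315): deductible takes £746, £5,569 remains; coinsurance £5,569 × 40% = £2,227.60. Patient pays £2,973.60; OOP now £5,183.60.
Claim 3 (£2,037): deductible met; 40% of £2,037 = £814.80. Patient pays £814.80; OOP now £5,998.40.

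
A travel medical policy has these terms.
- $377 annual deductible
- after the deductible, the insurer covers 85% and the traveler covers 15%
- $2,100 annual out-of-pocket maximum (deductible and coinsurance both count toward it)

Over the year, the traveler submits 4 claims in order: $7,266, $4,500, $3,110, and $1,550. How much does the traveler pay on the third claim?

$14.65

Claim 1 ($7,266): deductible takes $377, $6,889 remains; traveler's 15% is $1,033.35. Traveler pays $1,410.35; OOP now $1,410.35.
Claim 2 ($4,500): 15% coinsurance on $4,500 = $675. Traveler pays $675; OOP now $2,085.35.
Claim 3 ($3,110): 15% coinsurance on $3,110 = $466.50. OOP would hit $2,551.85 > $2,100, so the cap limits the traveler to $2,100 − $2,085.35 = $14.65.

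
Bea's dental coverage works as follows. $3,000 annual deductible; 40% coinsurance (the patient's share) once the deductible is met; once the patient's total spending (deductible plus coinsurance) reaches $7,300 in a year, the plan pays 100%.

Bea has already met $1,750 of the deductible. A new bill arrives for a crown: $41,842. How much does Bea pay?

$5,550

$1,750 of the $3,000 deductible is already met, leaving $1,250.
After the $1,250 deductible portion, $41,842 − $1,250 = $40,592 is subject to coinsurance.
40% of $40,592 = $16,236.80 falls to the patient.
Patient responsibility before any cap: $1,250 + $16,236.80 = $17,486.80.
Adding $17,486.80 to the $1,750 already spent would give $19,236.80, which exceeds the $7,300 cap; the patient pays just $7,300 − $1,750 = $5,550.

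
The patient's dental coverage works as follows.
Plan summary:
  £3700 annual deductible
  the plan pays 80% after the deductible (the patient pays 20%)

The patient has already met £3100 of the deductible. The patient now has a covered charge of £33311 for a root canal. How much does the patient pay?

£7142.20

Remaining deductible: £3700 − £3100 = £600.
That leaves £33311 − £600 = £32711 for coinsurance.
Patient's 20% share of £32711 is £6542.20.
That puts the patient's cost at £600 + £6542.20 = £7142.20.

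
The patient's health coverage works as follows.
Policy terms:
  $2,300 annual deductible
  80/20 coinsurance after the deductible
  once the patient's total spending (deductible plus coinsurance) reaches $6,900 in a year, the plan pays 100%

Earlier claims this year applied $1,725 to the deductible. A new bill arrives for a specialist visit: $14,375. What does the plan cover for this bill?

Remaining deductible: $2,300 − $1,725 = $575.
That leaves $14,375 − $575 = $13,800 for coinsurance.
Patient's 20% share of $13,800 is $2,760.
So the patient owes $575 + $2,760 = $3,335 before any cap.
Year-to-date out-of-pocket becomes $1,725 + $3,335 = $5,060, still under the $6,900 maximum, so no cap applies.
The plan picks up $14,375 − $3,335 = $11,040.

$11,040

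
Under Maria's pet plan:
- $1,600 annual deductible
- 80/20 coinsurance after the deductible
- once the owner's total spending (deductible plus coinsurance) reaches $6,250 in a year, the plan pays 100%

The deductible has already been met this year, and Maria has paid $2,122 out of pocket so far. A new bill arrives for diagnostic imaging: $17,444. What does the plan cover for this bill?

$13,955.20

With the deductible met, the entire $17,444 is subject to coinsurance.
Owner's 20% share of $17,444 is $3,488.80.
Cumulative spending $2,122 + $3,488.80 = $5,610.80 stays under the $6,250 maximum.
The insurer covers the remainder: $17,444 − $3,488.80 = $13,955.20.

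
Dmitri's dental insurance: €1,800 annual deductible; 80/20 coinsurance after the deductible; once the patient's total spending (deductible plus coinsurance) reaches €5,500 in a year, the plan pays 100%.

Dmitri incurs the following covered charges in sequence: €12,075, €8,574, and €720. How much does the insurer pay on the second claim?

Claim 1 — €12,075: deductible takes €1,800, €10,275 remains; 20% of €10,275 = €2,055. Patient owes €3,855 (running OOP €3,855). Plan pays €12,075 − €3,855 = €8,220.
Claim 2 — €8,574: deductible already satisfied, so patient's share is 20% × €8,574 = €1,714.80. That would push OOP to €5,569.80, over the €5,500 cap, so patient pays €5,500 − €3,855 = €1,645. Plan pays €8,574 − €1,645 = €6,929.

€6,929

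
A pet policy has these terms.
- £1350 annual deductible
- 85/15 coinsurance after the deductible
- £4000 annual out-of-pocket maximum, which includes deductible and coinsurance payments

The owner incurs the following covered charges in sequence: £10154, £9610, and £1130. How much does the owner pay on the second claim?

£1329.40

Bill 1, £10154: £1350 to deductible, leaving £8804; coinsurance £8804 × 15% = £1320.60. Owner pays £2670.60; OOP now £2670.60.
Bill 2, £9610: 15% coinsurance on £9610 = £1441.50. That would push OOP to £4112.10, over the £4000 cap, so owner pays £4000 − £2670.60 = £1329.40.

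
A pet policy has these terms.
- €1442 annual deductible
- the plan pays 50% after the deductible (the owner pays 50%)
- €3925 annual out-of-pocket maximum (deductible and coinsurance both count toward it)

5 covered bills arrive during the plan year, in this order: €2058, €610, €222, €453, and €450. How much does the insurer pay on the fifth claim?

#1 (€2058): €1442 to deductible, leaving €616; owner's 50% is €308. Owner owes €1750 (running OOP €1750). Plan pays €2058 − €1750 = €308.
#2 (€610): deductible met; 50% of €610 = €305. Owner owes €305 (running OOP €2055). Insurer: €610 − €305 = €305.
#3 (€222): 50% coinsurance on €222 = €111. Owner owes €111 (running OOP €2166). Plan pays €222 − €111 = €111.
#4 (€453): 50% coinsurance on €453 = €226.50. Cost to owner: €226.50. OOP to date €2392.50. Plan pays €453 − €226.50 = €226.50.
#5 (€450): deductible already satisfied, so owner's share is 50% × €450 = €225. Cost to owner: €225. OOP to date €2617.50. Plan pays €450 − €225 = €225.

€225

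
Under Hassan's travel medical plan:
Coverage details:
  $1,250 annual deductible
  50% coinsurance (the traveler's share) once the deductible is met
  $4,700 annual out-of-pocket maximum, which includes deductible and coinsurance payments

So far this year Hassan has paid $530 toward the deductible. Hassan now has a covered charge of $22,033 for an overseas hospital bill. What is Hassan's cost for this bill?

$4,170

Deductible still to meet: $1,250 − $530 = $720.
That leaves $22,033 − $720 = $21,313 for coinsurance.
Traveler's 50% share of $21,313 is $10,656.50.
That puts the traveler's cost at $720 + $10,656.50 = $11,376.50 before any cap.
Adding $11,376.50 to the $530 already spent would give $11,906.50, which exceeds the $4,700 cap; the traveler pays just $4,700 − $530 = $4,170.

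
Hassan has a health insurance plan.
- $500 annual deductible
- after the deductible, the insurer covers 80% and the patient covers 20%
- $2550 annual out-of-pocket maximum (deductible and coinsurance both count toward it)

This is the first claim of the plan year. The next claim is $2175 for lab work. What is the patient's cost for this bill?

$835

Nothing has been paid toward the $500 deductible, so the first $500 of this charge is applied there.
After the $500 deductible portion, $2175 − $500 = $1675 is subject to coinsurance.
Coinsurance: $1675 × 20% = $335.
Patient responsibility before any cap: $500 + $335 = $835.
Total out-of-pocket so far would be $0 + $835 = $835, below the $2550 cap — no reduction.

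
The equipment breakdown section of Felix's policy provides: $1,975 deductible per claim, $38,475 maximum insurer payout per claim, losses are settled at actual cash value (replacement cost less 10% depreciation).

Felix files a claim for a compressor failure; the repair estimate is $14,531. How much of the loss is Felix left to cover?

Depreciate 10%: the covered value is $14,531 × 0.9 = $13,077.90.
Less the $1,975 deductible: $13,077.90 − $1,975 = $11,102.90.
That's under the $38,475 cap, so the insurer reimburses the full $11,102.90.
Business owner's share is the uncovered remainder: $14,531 − $11,102.90 = $3,428.10.

$3,428.10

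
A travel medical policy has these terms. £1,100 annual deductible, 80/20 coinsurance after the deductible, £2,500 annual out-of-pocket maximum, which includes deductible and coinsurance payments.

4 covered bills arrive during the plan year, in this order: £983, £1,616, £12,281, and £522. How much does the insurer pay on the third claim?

Bill 1, £983: entire amount goes to the deductible. Traveler owes £983 (running OOP £983). Insurer: £983 − £983 = £0.
Bill 2, £1,616: deductible takes £117, £1,499 remains; coinsurance £1,499 × 20% = £299.80. Traveler pays £416.80; OOP now £1,399.80. Insurer: £1,616 − £416.80 = £1,199.20.
Bill 3, £12,281: 20% coinsurance on £12,281 = £2,456.20. OOP would hit £3,856 > £2,500, so the cap limits the traveler to £2,500 − £1,399.80 = £1,100.20. Plan pays £12,281 − £1,100.20 = £11,180.80.

£11,180.80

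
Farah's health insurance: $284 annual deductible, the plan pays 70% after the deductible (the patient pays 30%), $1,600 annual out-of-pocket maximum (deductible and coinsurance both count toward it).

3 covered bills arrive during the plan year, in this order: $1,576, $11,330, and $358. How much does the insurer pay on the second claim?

Claim 1 ($1,576): $284 to deductible, leaving $1,292; 30% of $1,292 = $387.60. Patient owes $671.60 (running OOP $671.60). Plan pays $1,576 − $671.60 = $904.40.
Claim 2 ($11,330): 30% coinsurance on $11,330 = $3,399. Adding that to $671.60 gives $4,070.60, past the $1,600 cap; patient pays only $1,600 − $671.60 = $928.40. Plan pays $11,330 − $928.40 = $10,401.60.

$10,401.60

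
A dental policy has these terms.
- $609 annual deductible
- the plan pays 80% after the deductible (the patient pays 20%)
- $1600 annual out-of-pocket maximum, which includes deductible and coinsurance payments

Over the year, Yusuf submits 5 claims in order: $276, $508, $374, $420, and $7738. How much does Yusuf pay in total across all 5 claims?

$1600

#1 ($276): fully absorbed by the deductible. Patient owes $276 (running OOP $276).
#2 ($508): $333 finishes the deductible; $175 goes to coinsurance; patient's 20% is $35. Patient owes $368 (running OOP $644).
#3 ($374): deductible already satisfied, so patient's share is 20% × $374 = $74.80. Cost to patient: $74.80. OOP to date $718.80.
#4 ($420): 20% coinsurance on $420 = $84. Cost to patient: $84. OOP to date $802.80.
#5 ($7738): deductible already satisfied, so patient's share is 20% × $7738 = $1547.60. OOP would hit $2350.40 > $1600, so the cap limits the patient to $1600 − $802.80 = $797.20.
Total paid by the patient: $276 + $368 + $74.80 + $84 + $797.20 = $1600.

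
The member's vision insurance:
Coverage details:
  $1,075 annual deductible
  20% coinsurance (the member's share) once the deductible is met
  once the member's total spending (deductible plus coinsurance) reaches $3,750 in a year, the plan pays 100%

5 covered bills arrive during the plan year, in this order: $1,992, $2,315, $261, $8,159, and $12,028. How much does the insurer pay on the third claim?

$208.80

Claim 1 ($1,992): $1,075 to deductible, leaving $917; 20% of $917 = $183.40. Member pays $1,258.40; OOP now $1,258.40. Insurer: $1,992 − $1,258.40 = $733.60.
Claim 2 ($2,315): 20% coinsurance on $2,315 = $463. Cost to member: $463. OOP to date $1,721.40. Plan pays $2,315 − $463 = $1,852.
Claim 3 ($261): deductible already satisfied, so member's share is 20% × $261 = $52.20. Cost to member: $52.20. OOP to date $1,773.60. Insurer: $261 − $52.20 = $208.80.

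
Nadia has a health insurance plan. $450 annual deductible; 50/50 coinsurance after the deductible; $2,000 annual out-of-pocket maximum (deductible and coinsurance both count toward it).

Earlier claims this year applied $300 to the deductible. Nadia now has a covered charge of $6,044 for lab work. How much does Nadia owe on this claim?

$1,700

$300 of the $450 deductible is already met, leaving $150.
After the $150 deductible portion, $6,044 − $150 = $5,894 is subject to coinsurance.
50% of $5,894 = $2,947 falls to the patient.
Patient responsibility before any cap: $150 + $2,947 = $3,097.
Adding $3,097 to the $300 already spent would give $3,397, which exceeds the $2,000 cap; the patient pays just $2,000 − $300 = $1,700.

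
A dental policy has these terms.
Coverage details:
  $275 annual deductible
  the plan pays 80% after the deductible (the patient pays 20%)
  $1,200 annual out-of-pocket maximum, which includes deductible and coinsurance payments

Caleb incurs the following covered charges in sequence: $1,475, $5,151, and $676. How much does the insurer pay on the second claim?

Claim 1 ($1,475): $275 finishes the deductible; $1,200 goes to coinsurance; 20% of $1,200 = $240. Patient owes $515 (running OOP $515). Insurer: $1,475 − $515 = $960.
Claim 2 ($5,151): deductible already satisfied, so patient's share is 20% × $5,151 = $1,030.20. Adding that to $515 gives $1,545.20, past the $1,200 cap; patient pays only $1,200 − $515 = $685. Insurer: $5,151 − $685 = $4,466.

$4,466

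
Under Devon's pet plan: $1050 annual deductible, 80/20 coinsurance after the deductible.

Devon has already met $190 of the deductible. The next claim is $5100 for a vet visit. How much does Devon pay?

$1708

Deductible still to meet: $1050 − $190 = $860.
That leaves $5100 − $860 = $4240 for coinsurance.
Owner's 20% share of $4240 is $848.
Owner responsibility: $860 + $848 = $1708.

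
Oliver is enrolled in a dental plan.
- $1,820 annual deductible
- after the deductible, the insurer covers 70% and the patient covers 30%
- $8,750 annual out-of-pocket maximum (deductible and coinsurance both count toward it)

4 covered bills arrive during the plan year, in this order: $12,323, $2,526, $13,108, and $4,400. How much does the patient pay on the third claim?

Claim 1 ($12,323): deductible takes $1,820, $10,503 remains; coinsurance $10,503 × 30% = $3,150.90. Patient owes $4,970.90 (running OOP $4,970.90).
Claim 2 ($2,526): deductible already satisfied, so patient's share is 30% × $2,526 = $757.80. Cost to patient: $757.80. OOP to date $5,728.70.
Claim 3 ($13,108): deductible already satisfied, so patient's share is 30% × $13,108 = $3,932.40. That would push OOP to $9,661.10, over the $8,750 cap, so patient pays $8,750 − $5,728.70 = $3,021.30.

$3,021.30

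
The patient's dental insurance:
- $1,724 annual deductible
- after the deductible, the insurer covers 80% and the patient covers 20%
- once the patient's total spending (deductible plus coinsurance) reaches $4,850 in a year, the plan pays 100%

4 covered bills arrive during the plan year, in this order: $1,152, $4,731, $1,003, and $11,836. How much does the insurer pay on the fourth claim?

$9,742.40

Claim 1 — $1,152: fully absorbed by the deductible. Patient pays $1,152; OOP now $1,152. Plan pays $1,152 − $1,152 = $0.
Claim 2 — $4,731: $572 to deductible, leaving $4,159; patient's 20% is $831.80. Patient owes $1,403.80 (running OOP $2,555.80). Plan pays $4,731 − $1,403.80 = $3,327.20.
Claim 3 — $1,003: deductible met; 20% of $1,003 = $200.60. Cost to patient: $200.60. OOP to date $2,756.40. Insurer: $1,003 − $200.60 = $802.40.
Claim 4 — $11,836: deductible already satisfied, so patient's share is 20% × $11,836 = $2,367.20. OOP would hit $5,123.60 > $4,850, so the cap limits the patient to $4,850 − $2,756.40 = $2,093.60. Plan pays $11,836 − $2,093.60 = $9,742.40.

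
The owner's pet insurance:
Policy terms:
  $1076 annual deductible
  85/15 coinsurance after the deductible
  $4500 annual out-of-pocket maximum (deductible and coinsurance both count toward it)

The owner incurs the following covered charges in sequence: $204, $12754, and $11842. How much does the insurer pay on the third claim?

$10200.30

Bill 1, $204: entire amount goes to the deductible. Cost to owner: $204. OOP to date $204. Plan pays $204 − $204 = $0.
Bill 2, $12754: $872 finishes the deductible; $11882 goes to coinsurance; 15% of $11882 = $1782.30. Cost to owner: $2654.30. OOP to date $2858.30. Plan pays $12754 − $2654.30 = $10099.70.
Bill 3, $11842: deductible met; 15% of $11842 = $1776.30. That would push OOP to $4634.60, over the $4500 cap, so owner pays $4500 − $2858.30 = $1641.70. Insurer: $11842 − $1641.70 = $10200.30.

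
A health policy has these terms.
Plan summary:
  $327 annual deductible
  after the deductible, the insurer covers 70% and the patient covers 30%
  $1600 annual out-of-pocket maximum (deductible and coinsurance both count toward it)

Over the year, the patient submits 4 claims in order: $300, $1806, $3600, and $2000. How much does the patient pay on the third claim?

Bill 1, $300: entire amount goes to the deductible. Patient owes $300 (running OOP $300).
Bill 2, $1806: $27 to deductible, leaving $1779; coinsurance $1779 × 30% = $533.70. Cost to patient: $560.70. OOP to date $860.70.
Bill 3, $3600: deductible met; 30% of $3600 = $1080. OOP would hit $1940.70 > $1600, so the cap limits the patient to $1600 − $860.70 = $739.30.

$739.30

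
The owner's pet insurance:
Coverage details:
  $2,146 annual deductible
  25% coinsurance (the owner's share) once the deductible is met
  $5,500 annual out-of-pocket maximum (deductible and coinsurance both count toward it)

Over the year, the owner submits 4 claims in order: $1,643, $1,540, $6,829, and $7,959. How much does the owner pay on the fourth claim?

$1,387.50

#1 ($1,643): fully absorbed by the deductible. Cost to owner: $1,643. OOP to date $1,643.
#2 ($1,540): $503 finishes the deductible; $1,037 goes to coinsurance; coinsurance $1,037 × 25% = $259.25. Cost to owner: $762.25. OOP to date $2,405.25.
#3 ($6,829): 25% coinsurance on $6,829 = $1,707.25. Owner pays $1,707.25; OOP now $4,112.50.
#4 ($7,959): deductible met; 25% of $7,959 = $1,989.75. OOP would hit $6,102.25 > $5,500, so the cap limits the owner to $5,500 − $4,112.50 = $1,387.50.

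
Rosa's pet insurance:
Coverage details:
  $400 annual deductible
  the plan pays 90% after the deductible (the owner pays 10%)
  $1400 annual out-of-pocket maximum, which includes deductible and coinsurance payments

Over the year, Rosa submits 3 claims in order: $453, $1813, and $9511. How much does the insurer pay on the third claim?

#1 ($453): deductible takes $400, $53 remains; owner's 10% is $5.30. Owner pays $405.30; OOP now $405.30. Plan pays $453 − $405.30 = $47.70.
#2 ($1813): deductible met; 10% of $1813 = $181.30. Owner pays $181.30; OOP now $586.60. Insurer: $1813 − $181.30 = $1631.70.
#3 ($9511): deductible met; 10% of $9511 = $951.10. OOP would hit $1537.70 > $1400, so the cap limits the owner to $1400 − $586.60 = $813.40. Plan pays $9511 − $813.40 = $8697.60.

$8697.60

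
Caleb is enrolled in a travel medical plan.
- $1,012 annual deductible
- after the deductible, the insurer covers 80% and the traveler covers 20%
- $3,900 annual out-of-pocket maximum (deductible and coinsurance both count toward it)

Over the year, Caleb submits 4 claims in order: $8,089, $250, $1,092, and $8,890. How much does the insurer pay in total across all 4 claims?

$14,421

Claim 1 — $8,089: deductible takes $1,012, $7,077 remains; traveler's 20% is $1,415.40. Traveler pays $2,427.40; OOP now $2,427.40. Plan pays $8,089 − $2,427.40 = $5,661.60.
Claim 2 — $250: 20% coinsurance on $250 = $50. Traveler owes $50 (running OOP $2,477.40). Insurer: $250 − $50 = $200.
Claim 3 — $1,092: deductible already satisfied, so traveler's share is 20% × $1,092 = $218.40. Cost to traveler: $218.40. OOP to date $2,695.80. Plan pays $1,092 − $218.40 = $873.60.
Claim 4 — $8,890: deductible met; 20% of $8,890 = $1,778. That would push OOP to $4,473.80, over the $3,900 cap, so traveler pays $3,900 − $2,695.80 = $1,204.20. Insurer: $8,890 − $1,204.20 = $7,685.80.
Insurer total = bills − traveler's total = $18,321 − $3,900 = $14,421.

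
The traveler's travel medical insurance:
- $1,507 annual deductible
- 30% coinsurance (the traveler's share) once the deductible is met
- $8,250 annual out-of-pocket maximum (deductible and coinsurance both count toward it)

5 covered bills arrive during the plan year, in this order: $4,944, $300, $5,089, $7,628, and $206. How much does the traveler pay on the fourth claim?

$2,288.40

Claim 1 ($4,944): $1,507 finishes the deductible; $3,437 goes to coinsurance; traveler's 30% is $1,031.10. Traveler owes $2,538.10 (running OOP $2,538.10).
Claim 2 ($300): deductible met; 30% of $300 = $90. Traveler pays $90; OOP now $2,628.10.
Claim 3 ($5,089): 30% coinsurance on $5,089 = $1,526.70. Traveler pays $1,526.70; OOP now $4,154.80.
Claim 4 ($7,628): deductible met; 30% of $7,628 = $2,288.40. Cost to traveler: $2,288.40. OOP to date $6,443.20.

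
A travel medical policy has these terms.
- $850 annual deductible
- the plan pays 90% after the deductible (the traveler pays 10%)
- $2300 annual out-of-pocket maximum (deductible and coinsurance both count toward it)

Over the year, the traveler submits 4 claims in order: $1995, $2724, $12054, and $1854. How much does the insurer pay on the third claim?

$10990.90

#1 ($1995): $850 to deductible, leaving $1145; 10% of $1145 = $114.50. Traveler pays $964.50; OOP now $964.50. Insurer: $1995 − $964.50 = $1030.50.
#2 ($2724): 10% coinsurance on $2724 = $272.40. Traveler pays $272.40; OOP now $1236.90. Insurer: $2724 − $272.40 = $2451.60.
#3 ($12054): deductible met; 10% of $12054 = $1205.40. OOP would hit $2442.30 > $2300, so the cap limits the traveler to $2300 − $1236.90 = $1063.10. Plan pays $12054 − $1063.10 = $10990.90.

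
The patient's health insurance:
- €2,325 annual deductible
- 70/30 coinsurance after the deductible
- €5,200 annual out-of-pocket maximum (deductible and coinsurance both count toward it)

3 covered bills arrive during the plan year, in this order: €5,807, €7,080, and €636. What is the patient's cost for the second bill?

€1,830.40

#1 (€5,807): €2,325 to deductible, leaving €3,482; patient's 30% is €1,044.60. Patient pays €3,369.60; OOP now €3,369.60.
#2 (€7,080): 30% coinsurance on €7,080 = €2,124. Adding that to €3,369.60 gives €5,493.60, past the €5,200 cap; patient pays only €5,200 − €3,369.60 = €1,830.40.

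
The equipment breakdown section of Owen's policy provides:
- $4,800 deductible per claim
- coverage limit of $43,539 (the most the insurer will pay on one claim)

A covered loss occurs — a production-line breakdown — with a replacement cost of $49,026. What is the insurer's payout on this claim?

Subtract the deductible: $49,026 − $4,800 = $44,226.
$44,226 exceeds the $43,539 limit, so the insurer pays the limit: $43,539.

$43,539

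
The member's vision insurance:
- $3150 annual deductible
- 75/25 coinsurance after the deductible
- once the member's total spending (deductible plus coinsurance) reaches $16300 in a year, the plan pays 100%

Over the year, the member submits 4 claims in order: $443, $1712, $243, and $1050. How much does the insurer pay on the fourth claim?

$223.50

Claim 1 ($443): fully absorbed by the deductible. Member pays $443; OOP now $443. Plan pays $443 − $443 = $0.
Claim 2 ($1712): fully absorbed by the deductible. Member pays $1712; OOP now $2155. Plan pays $1712 − $1712 = $0.
Claim 3 ($243): entire amount goes to the deductible. Member owes $243 (running OOP $2398). Insurer: $243 − $243 = $0.
Claim 4 ($1050): deductible takes $752, $298 remains; member's 25% is $74.50. Member owes $826.50 (running OOP $3224.50). Plan pays $1050 − $826.50 = $223.50.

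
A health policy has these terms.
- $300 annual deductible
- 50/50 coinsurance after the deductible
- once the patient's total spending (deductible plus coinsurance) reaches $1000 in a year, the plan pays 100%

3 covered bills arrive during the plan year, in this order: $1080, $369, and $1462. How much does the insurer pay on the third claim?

Claim 1 ($1080): $300 to deductible, leaving $780; patient's 50% is $390. Patient owes $690 (running OOP $690). Insurer: $1080 − $690 = $390.
Claim 2 ($369): 50% coinsurance on $369 = $184.50. Patient owes $184.50 (running OOP $874.50). Plan pays $369 − $184.50 = $184.50.
Claim 3 ($1462): deductible met; 50% of $1462 = $731. That would push OOP to $1605.50, over the $1000 cap, so patient pays $1000 − $874.50 = $125.50. Plan pays $1462 − $125.50 = $1336.50.

$1336.50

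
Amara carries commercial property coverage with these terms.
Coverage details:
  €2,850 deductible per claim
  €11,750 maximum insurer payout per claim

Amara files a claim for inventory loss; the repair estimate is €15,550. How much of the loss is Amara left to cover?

€3,800

After the deductible, €15,550 − €2,850 = €12,700 remains.
Since €12,700 > €11,750, the payout is capped at €11,750.
Business's share is the uncovered remainder: €15,550 − €11,750 = €3,800.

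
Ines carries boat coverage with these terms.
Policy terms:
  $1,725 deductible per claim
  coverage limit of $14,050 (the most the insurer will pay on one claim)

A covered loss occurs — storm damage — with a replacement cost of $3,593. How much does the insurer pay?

Subtract the deductible: $3,593 − $1,725 = $1,868.
$1,868 ≤ $14,050, so the limit doesn't bind; insurer pays $1,868.

$1,868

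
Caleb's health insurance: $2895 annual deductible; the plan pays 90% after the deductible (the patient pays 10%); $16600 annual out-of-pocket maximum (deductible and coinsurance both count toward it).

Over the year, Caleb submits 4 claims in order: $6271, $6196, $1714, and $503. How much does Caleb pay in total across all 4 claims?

Claim 1 — $6271: deductible takes $2895, $3376 remains; coinsurance $3376 × 10% = $337.60. Patient pays $3232.60; OOP now $3232.60.
Claim 2 — $6196: 10% coinsurance on $6196 = $619.60. Patient owes $619.60 (running OOP $3852.20).
Claim 3 — $1714: deductible already satisfied, so patient's share is 10% × $1714 = $171.40. Patient owes $171.40 (running OOP $4023.60).
Claim 4 — $503: 10% coinsurance on $503 = $50.30. Patient pays $50.30; OOP now $4073.90.
Total paid by the patient: $3232.60 + $619.60 + $171.40 + $50.30 = $4073.90.

$4073.90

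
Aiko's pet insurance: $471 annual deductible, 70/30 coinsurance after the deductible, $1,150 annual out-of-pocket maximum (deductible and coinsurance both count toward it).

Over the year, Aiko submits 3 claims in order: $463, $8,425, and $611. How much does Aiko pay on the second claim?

$687

#1 ($463): fully absorbed by the deductible. Cost to owner: $463. OOP to date $463.
#2 ($8,425): $8 to deductible, leaving $8,417; owner's 30% is $2,525.10. Deductible plus coinsurance: $8 + $2,525.10 = $2,533.10. Adding that to $463 gives $2,996.10, past the $1,150 cap; owner pays only $1,150 − $463 = $687.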